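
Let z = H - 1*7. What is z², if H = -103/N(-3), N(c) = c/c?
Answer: 12100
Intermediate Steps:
N(c) = 1
H = -103 (H = -103/1 = -103*1 = -103)
z = -110 (z = -103 - 1*7 = -103 - 7 = -110)
z² = (-110)² = 12100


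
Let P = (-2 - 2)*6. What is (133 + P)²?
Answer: 11881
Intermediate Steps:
P = -24 (P = -4*6 = -24)
(133 + P)² = (133 - 24)² = 109² = 11881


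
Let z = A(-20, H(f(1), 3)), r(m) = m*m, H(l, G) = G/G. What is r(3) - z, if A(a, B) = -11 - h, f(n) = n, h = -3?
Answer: 17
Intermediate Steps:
H(l, G) = 1
r(m) = m**2
A(a, B) = -8 (A(a, B) = -11 - 1*(-3) = -11 + 3 = -8)
z = -8
r(3) - z = 3**2 - 1*(-8) = 9 + 8 = 17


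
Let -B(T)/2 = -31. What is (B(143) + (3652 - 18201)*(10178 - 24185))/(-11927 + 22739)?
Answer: 203787905/10812 ≈ 18848.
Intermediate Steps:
B(T) = 62 (B(T) = -2*(-31) = 62)
(B(143) + (3652 - 18201)*(10178 - 24185))/(-11927 + 22739) = (62 + (3652 - 18201)*(10178 - 24185))/(-11927 + 22739) = (62 - 14549*(-14007))/10812 = (62 + 203787843)*(1/10812) = 203787905*(1/10812) = 203787905/10812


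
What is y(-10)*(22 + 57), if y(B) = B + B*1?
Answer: -1580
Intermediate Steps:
y(B) = 2*B (y(B) = B + B = 2*B)
y(-10)*(22 + 57) = (2*(-10))*(22 + 57) = -20*79 = -1580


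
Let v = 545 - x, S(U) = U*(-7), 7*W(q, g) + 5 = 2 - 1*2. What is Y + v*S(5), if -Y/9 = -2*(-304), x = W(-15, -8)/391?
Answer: -9597902/391 ≈ -24547.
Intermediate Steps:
W(q, g) = -5/7 (W(q, g) = -5/7 + (2 - 1*2)/7 = -5/7 + (2 - 2)/7 = -5/7 + (1/7)*0 = -5/7 + 0 = -5/7)
S(U) = -7*U
x = -5/2737 (x = -5/7/391 = -5/7*1/391 = -5/2737 ≈ -0.0018268)
v = 1491670/2737 (v = 545 - 1*(-5/2737) = 545 + 5/2737 = 1491670/2737 ≈ 545.00)
Y = -5472 (Y = -(-18)*(-304) = -9*608 = -5472)
Y + v*S(5) = -5472 + 1491670*(-7*5)/2737 = -5472 + (1491670/2737)*(-35) = -5472 - 7458350/391 = -9597902/391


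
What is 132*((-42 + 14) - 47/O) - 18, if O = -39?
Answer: -46214/13 ≈ -3554.9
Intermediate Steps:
132*((-42 + 14) - 47/O) - 18 = 132*((-42 + 14) - 47/(-39)) - 18 = 132*(-28 - 47*(-1/39)) - 18 = 132*(-28 + 47/39) - 18 = 132*(-1045/39) - 18 = -45980/13 - 18 = -46214/13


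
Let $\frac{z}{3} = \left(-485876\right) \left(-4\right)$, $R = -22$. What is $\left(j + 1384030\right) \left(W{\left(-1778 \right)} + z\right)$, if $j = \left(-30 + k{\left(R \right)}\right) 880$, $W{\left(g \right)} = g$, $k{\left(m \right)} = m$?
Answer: $7800419850180$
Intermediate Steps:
$z = 5830512$ ($z = 3 \left(\left(-485876\right) \left(-4\right)\right) = 3 \cdot 1943504 = 5830512$)
$j = -45760$ ($j = \left(-30 - 22\right) 880 = \left(-52\right) 880 = -45760$)
$\left(j + 1384030\right) \left(W{\left(-1778 \right)} + z\right) = \left(-45760 + 1384030\right) \left(-1778 + 5830512\right) = 1338270 \cdot 5828734 = 7800419850180$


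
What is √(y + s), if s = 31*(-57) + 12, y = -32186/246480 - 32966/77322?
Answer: I*√2510286976517648770/37814140 ≈ 41.899*I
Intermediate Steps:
y = -294837377/529397960 (y = -32186*1/246480 - 32966*1/77322 = -16093/123240 - 16483/38661 = -294837377/529397960 ≈ -0.55693)
s = -1755 (s = -1767 + 12 = -1755)
√(y + s) = √(-294837377/529397960 - 1755) = √(-929388257177/529397960) = I*√2510286976517648770/37814140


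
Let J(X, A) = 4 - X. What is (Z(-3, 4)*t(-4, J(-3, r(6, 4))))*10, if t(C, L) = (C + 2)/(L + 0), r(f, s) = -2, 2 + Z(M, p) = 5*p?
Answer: -360/7 ≈ -51.429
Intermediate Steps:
Z(M, p) = -2 + 5*p
t(C, L) = (2 + C)/L
(Z(-3, 4)*t(-4, J(-3, r(6, 4))))*10 = ((-2 + 5*4)*((2 - 4)/(4 - 1*(-3))))*10 = ((-2 + 20)*(-2/(4 + 3)))*10 = (18*(-2/7))*10 = -36/7*10 = -360/7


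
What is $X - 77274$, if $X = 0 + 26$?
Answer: $-77248$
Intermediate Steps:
$X = 26$
$X - 77274 = 26 - 77274 = -77248$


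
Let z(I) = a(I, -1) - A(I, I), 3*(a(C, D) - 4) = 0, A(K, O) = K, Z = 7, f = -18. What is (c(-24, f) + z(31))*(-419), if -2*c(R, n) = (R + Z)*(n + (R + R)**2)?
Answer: -8130276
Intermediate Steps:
a(C, D) = 4 (a(C, D) = 4 + (1/3)*0 = 4 + 0 = 4)
c(R, n) = -(7 + R)*(n + 4*R**2)/2 (c(R, n) = -(R + 7)*(n + (R + R)**2)/2 = -(7 + R)*(n + (2*R)**2)/2 = -(7 + R)*(n + 4*R**2)/2)
z(I) = 4 - I
(c(-24, f) + z(31))*(-419) = ((-14*(-24)**2 - 2*(-24)**3 - 7/2*(-18) - 1/2*(-24)*(-18)) + (4 - 1*31))*(-419) = ((-14*576 - 2*(-13824) + 63 - 216) + (4 - 31))*(-419) = ((-8064 + 27648 + 63 - 216) - 27)*(-419) = (19431 - 27)*(-419) = 19404*(-419) = -8130276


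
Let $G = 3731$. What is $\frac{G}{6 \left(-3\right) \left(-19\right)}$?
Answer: $\frac{3731}{342} \approx 10.909$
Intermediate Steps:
$\frac{G}{6 \left(-3\right) \left(-19\right)} = \frac{3731}{6 \left(-3\right) \left(-19\right)} = \frac{3731}{\left(-18\right) \left(-19\right)} = \frac{3731}{342}$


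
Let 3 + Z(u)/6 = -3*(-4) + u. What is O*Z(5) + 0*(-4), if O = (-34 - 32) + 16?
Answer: -4200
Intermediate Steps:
Z(u) = 54 + 6*u (Z(u) = -18 + 6*(-3*(-4) + u) = -18 + 6*(12 + u) = -18 + (72 + 6*u) = 54 + 6*u)
O = -50 (O = -66 + 16 = -50)
O*Z(5) + 0*(-4) = -50*(54 + 6*5) + 0*(-4) = -50*(54 + 30) + 0 = -50*84 + 0 = -4200 + 0 = -4200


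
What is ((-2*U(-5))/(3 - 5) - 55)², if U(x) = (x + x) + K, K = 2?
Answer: 3969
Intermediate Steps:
U(x) = 2 + 2*x (U(x) = (x + x) + 2 = 2*x + 2 = 2 + 2*x)
((-2*U(-5))/(3 - 5) - 55)² = ((-2*(2 + 2*(-5)))/(3 - 5) - 55)² = (-2*(2 - 10)/(-2) - 55)² = (-2*(-8)*(-½) - 55)² = (16*(-½) - 55)² = (-8 - 55)² = (-63)² = 3969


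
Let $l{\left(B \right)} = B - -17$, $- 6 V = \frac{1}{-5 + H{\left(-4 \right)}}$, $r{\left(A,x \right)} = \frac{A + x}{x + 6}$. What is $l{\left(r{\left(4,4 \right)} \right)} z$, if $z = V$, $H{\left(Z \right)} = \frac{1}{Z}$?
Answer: $\frac{178}{315} \approx 0.56508$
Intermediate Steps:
$r{\left(A,x \right)} = \frac{A + x}{6 + x}$
$V = \frac{2}{63}$ ($V = - \frac{1}{6 \left(-5 + \frac{1}{-4}\right)} = - \frac{1}{6 \left(-5 - \frac{1}{4}\right)} = - \frac{1}{6 \left(- \frac{21}{4}\right)} = \left(- \frac{1}{6}\right) \left(- \frac{4}{21}\right) = \frac{2}{63} \approx 0.031746$)
$z = \frac{2}{63} \approx 0.031746$
$l{\left(B \right)} = 17 + B$ ($l{\left(B \right)} = B + 17 = 17 + B$)
$l{\left(r{\left(4,4 \right)} \right)} z = \left(17 + \frac{4 + 4}{6 + 4}\right) \frac{2}{63} = \left(17 + \frac{1}{10} \cdot 8\right) \frac{2}{63} = \left(17 + \frac{4}{5}\right) \frac{2}{63} = \frac{89}{5} \cdot \frac{2}{63} = \frac{178}{315}$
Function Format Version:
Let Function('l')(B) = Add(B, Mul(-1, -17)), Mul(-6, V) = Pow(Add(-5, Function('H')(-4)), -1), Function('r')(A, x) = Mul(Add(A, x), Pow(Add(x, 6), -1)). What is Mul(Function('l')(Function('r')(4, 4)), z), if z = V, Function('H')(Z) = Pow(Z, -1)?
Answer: Rational(178, 315) ≈ 0.56508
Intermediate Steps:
Function('r')(A, x) = Mul(Pow(Add(6, x), -1), Add(A, x)) (Function('r')(A, x) = Mul(Add(A, x), Pow(Add(6, x), -1)) = Mul(Pow(Add(6, x), -1), Add(A, x)))
V = Rational(2, 63) (V = Mul(Rational(-1, 6), Pow(Add(-5, Pow(-4, -1)), -1)) = Mul(Rational(-1, 6), Pow(Add(-5, Rational(-1, 4)), -1)) = Mul(Rational(-1, 6), Pow(Rational(-21, 4), -1)) = Mul(Rational(-1, 6), Rational(-4, 21)) = Rational(2, 63) ≈ 0.031746)
z = Rational(2, 63) ≈ 0.031746
Function('l')(B) = Add(17, B) (Function('l')(B) = Add(B, 17) = Add(17, B))
Mul(Function('l')(Function('r')(4, 4)), z) = Mul(Add(17, Mul(Pow(Add(6, 4), -1), Add(4, 4))), Rational(2, 63)) = Mul(Add(17, Mul(Pow(10, -1), 8)), Rational(2, 63)) = Mul(Add(17, Mul(Rational(1, 10), 8)), Rational(2, 63)) = Mul(Add(17, Rational(4, 5)), Rational(2, 63)) = Mul(Rational(89, 5), Rational(2, 63)) = Rational(178, 315)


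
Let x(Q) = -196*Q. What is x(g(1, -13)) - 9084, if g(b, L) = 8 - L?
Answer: -13200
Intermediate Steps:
g(b, L) = 8 - L
x(g(1, -13)) - 9084 = -196*(8 - 1*(-13)) - 9084 = -196*(8 + 13) - 9084 = -196*21 - 9084 = -4116 - 9084 = -13200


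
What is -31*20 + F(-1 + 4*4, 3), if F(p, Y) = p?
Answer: -605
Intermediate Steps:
-31*20 + F(-1 + 4*4, 3) = -31*20 + (-1 + 4*4) = -620 + (-1 + 16) = -620 + 15 = -605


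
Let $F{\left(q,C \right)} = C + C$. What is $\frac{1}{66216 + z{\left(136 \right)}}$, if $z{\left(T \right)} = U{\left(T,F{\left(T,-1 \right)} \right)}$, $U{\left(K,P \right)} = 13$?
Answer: $\frac{1}{66229} \approx 1.5099 \cdot 10^{-5}$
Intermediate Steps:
$F{\left(q,C \right)} = 2 C$
$z{\left(T \right)} = 13$
$\frac{1}{66216 + z{\left(136 \right)}} = \frac{1}{66216 + 13} = \frac{1}{66229}$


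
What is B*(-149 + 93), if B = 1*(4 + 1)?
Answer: -280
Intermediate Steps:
B = 5 (B = 1*5 = 5)
B*(-149 + 93) = 5*(-149 + 93) = 5*(-56) = -280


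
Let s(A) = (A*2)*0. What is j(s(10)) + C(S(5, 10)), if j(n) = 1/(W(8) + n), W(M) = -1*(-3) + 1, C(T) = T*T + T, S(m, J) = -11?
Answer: 441/4 ≈ 110.25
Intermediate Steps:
C(T) = T + T² (C(T) = T² + T = T + T²)
W(M) = 4 (W(M) = 3 + 1 = 4)
s(A) = 0 (s(A) = (2*A)*0 = 0)
j(n) = 1/(4 + n)
j(s(10)) + C(S(5, 10)) = 1/(4 + 0) - 11*(1 - 11) = 1/4 - 11*(-10) = ¼ + 110 = 441/4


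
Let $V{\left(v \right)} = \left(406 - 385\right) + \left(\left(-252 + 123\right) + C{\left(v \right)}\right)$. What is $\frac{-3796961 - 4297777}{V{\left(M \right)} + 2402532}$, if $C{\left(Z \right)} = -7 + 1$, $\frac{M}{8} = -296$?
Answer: $- \frac{1349123}{400403} \approx -3.3694$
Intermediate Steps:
$M = -2368$ ($M = 8 \left(-296\right) = -2368$)
$C{\left(Z \right)} = -6$
$V{\left(v \right)} = -114$ ($V{\left(v \right)} = \left(406 - 385\right) + \left(\left(-252 + 123\right) - 6\right) = 21 - 135 = -114$)
$\frac{-3796961 - 4297777}{V{\left(M \right)} + 2402532} = \frac{-3796961 - 4297777}{-114 + 2402532} = - \frac{8094738}{2402418} = \left(-8094738\right) \frac{1}{2402418} = - \frac{1349123}{400403}$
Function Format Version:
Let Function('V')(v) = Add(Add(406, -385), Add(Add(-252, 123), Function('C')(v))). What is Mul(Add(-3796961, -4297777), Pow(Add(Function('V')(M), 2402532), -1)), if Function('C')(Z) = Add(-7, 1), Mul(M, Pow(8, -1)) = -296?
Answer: Rational(-1349123, 400403) ≈ -3.3694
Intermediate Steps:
M = -2368 (M = Mul(8, -296) = -2368)
Function('C')(Z) = -6
Function('V')(v) = -114 (Function('V')(v) = Add(Add(406, -385), Add(Add(-252, 123), -6)) = Add(21, Add(-129, -6)) = Add(21, -135) = -114)
Mul(Add(-3796961, -4297777), Pow(Add(Function('V')(M), 2402532), -1)) = Mul(Add(-3796961, -4297777), Pow(Add(-114, 2402532), -1)) = Mul(-8094738, Pow(2402418, -1)) = Mul(-8094738, Rational(1, 2402418)) = Rational(-1349123, 400403)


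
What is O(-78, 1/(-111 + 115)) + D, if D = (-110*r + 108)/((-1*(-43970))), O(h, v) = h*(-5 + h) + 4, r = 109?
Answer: 142412889/21985 ≈ 6477.7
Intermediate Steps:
O(h, v) = 4 + h*(-5 + h)
D = -5941/21985 (D = (-110*109 + 108)/((-1*(-43970))) = (-11990 + 108)/43970 = -11882*1/43970 = -5941/21985 ≈ -0.27023)
O(-78, 1/(-111 + 115)) + D = (4 + (-78)**2 - 5*(-78)) - 5941/21985 = (4 + 6084 + 390) - 5941/21985 = 6478 - 5941/21985 = 142412889/21985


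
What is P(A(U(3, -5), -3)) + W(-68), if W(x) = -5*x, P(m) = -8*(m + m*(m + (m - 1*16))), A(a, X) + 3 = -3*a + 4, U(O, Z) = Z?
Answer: -1836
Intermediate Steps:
A(a, X) = 1 - 3*a (A(a, X) = -3 + (-3*a + 4) = -3 + (4 - 3*a) = 1 - 3*a)
P(m) = -8*m - 8*m*(-16 + 2*m) (P(m) = -8*(m + m*(m + (m - 16))) = -8*(m + m*(m + (-16 + m))) = -8*(m + m*(-16 + 2*m)) = -8*m - 8*m*(-16 + 2*m))
P(A(U(3, -5), -3)) + W(-68) = 8*(1 - 3*(-5))*(15 - 2*(1 - 3*(-5))) - 5*(-68) = 8*(1 + 15)*(15 - 2*(1 + 15)) + 340 = 8*16*(15 - 2*16) + 340 = 8*16*(15 - 32) + 340 = 8*16*(-17) + 340 = -2176 + 340 = -1836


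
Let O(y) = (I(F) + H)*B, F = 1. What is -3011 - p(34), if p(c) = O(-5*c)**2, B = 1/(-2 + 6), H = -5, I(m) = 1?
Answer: -3012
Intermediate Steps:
B = 1/4 ≈ 0.25000
O(y) = -1 (O(y) = (1 - 5)*(1/4) = -4*1/4 = -1)
p(c) = 1 (p(c) = (-1)**2 = 1)
-3011 - p(34) = -3011 - 1*1 = -3011 - 1 = -3012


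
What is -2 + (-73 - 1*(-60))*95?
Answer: -1237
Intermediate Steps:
-2 + (-73 - 1*(-60))*95 = -2 + (-73 + 60)*95 = -2 - 13*95 = -2 - 1235 = -1237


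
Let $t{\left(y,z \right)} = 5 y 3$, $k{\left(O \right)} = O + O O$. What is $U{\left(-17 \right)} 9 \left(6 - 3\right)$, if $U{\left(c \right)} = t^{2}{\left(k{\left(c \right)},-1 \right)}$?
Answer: $449452800$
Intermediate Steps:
$k{\left(O \right)} = O + O^{2}$
$t{\left(y,z \right)} = 15 y$
$U{\left(c \right)} = 225 c^{2} \left(1 + c\right)^{2}$ ($U{\left(c \right)} = \left(15 c \left(1 + c\right)\right)^{2} = 225 c^{2} \left(1 + c\right)^{2}$)
$U{\left(-17 \right)} 9 \left(6 - 3\right) = 225 \left(-17\right)^{2} \left(1 - 17\right)^{2} \cdot 9 \left(6 - 3\right) = 225 \cdot 289 \left(-16\right)^{2} \cdot 9 \cdot 3 = 225 \cdot 289 \cdot 256 \cdot 27 = 16646400 \cdot 27 = 449452800$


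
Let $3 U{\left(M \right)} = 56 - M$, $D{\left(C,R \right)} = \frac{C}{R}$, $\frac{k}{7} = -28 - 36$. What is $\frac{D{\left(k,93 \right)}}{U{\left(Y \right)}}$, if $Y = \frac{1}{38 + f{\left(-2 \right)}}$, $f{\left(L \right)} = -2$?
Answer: $- \frac{16128}{62465} \approx -0.25819$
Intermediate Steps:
$k = -448$ ($k = 7 \left(-28 - 36\right) = 7 \left(-64\right) = -448$)
$Y = \frac{1}{36}$ ($Y = \frac{1}{38 - 2} = \frac{1}{36} \approx 0.027778$)
$U{\left(M \right)} = \frac{56}{3} - \frac{M}{3}$ ($U{\left(M \right)} = \frac{56 - M}{3} = \frac{56}{3} - \frac{M}{3}$)
$\frac{D{\left(k,93 \right)}}{U{\left(Y \right)}} = \frac{\left(-448\right) \frac{1}{93}}{\frac{56}{3} - \frac{1}{108}} = - \frac{448}{93 \cdot \frac{2015}{108}} = \left(- \frac{448}{93}\right) \frac{108}{2015} = - \frac{16128}{62465}$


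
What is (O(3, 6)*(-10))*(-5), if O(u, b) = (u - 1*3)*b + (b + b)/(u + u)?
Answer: 100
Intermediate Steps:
O(u, b) = b/u + b*(-3 + u) (O(u, b) = (u - 3)*b + (2*b)/((2*u)) = (-3 + u)*b + (2*b)*(1/(2*u)) = b*(-3 + u) + b/u = b/u + b*(-3 + u))
(O(3, 6)*(-10))*(-5) = ((6*(1 + 3*(-3 + 3))/3)*(-10))*(-5) = ((6*(⅓)*(1 + 3*0))*(-10))*(-5) = ((6*(⅓)*(1 + 0))*(-10))*(-5) = ((6*(⅓)*1)*(-10))*(-5) = (2*(-10))*(-5) = -20*(-5) = 100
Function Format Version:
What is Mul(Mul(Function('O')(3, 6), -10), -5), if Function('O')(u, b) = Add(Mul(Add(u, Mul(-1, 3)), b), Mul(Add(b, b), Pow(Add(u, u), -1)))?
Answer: 100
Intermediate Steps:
Function('O')(u, b) = Add(Mul(b, Pow(u, -1)), Mul(b, Add(-3, u))) (Function('O')(u, b) = Add(Mul(Add(u, -3), b), Mul(Mul(2, b), Pow(Mul(2, u), -1))) = Add(Mul(Add(-3, u), b), Mul(Mul(2, b), Mul(Rational(1, 2), Pow(u, -1)))) = Add(Mul(b, Add(-3, u)), Mul(b, Pow(u, -1))) = Add(Mul(b, Pow(u, -1)), Mul(b, Add(-3, u))))
Mul(Mul(Function('O')(3, 6), -10), -5) = Mul(Mul(Mul(6, Pow(3, -1), Add(1, Mul(3, Add(-3, 3)))), -10), -5) = Mul(Mul(Mul(6, Rational(1, 3), Add(1, Mul(3, 0))), -10), -5) = Mul(Mul(Mul(6, Rational(1, 3), Add(1, 0)), -10), -5) = Mul(Mul(Mul(6, Rational(1, 3), 1), -10), -5) = Mul(Mul(2, -10), -5) = Mul(-20, -5) = 100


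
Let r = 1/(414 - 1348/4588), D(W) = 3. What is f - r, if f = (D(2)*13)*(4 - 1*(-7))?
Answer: 203568362/474521 ≈ 429.00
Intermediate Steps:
f = 429 (f = (3*13)*(4 - 1*(-7)) = 39*(4 + 7) = 39*11 = 429)
r = 1147/474521 (r = 1/(414 - 1348*1/4588) = 1/(414 - 337/1147) = 1/(474521/1147) = 1147/474521 ≈ 0.0024172)
f - r = 429 - 1*1147/474521 = 429 - 1147/474521 = 203568362/474521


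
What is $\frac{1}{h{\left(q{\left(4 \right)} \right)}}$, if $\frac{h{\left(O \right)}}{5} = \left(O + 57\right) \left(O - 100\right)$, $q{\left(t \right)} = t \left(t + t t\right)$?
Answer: $- \frac{1}{13700} \approx -7.2993 \cdot 10^{-5}$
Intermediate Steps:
$q{\left(t \right)} = t \left(t + t^{2}\right)$
$h{\left(O \right)} = 5 \left(-100 + O\right) \left(57 + O\right)$ ($h{\left(O \right)} = 5 \left(O + 57\right) \left(O - 100\right) = 5 \left(57 + O\right) \left(-100 + O\right) = 5 \left(-100 + O\right) \left(57 + O\right)$)
$\frac{1}{h{\left(q{\left(4 \right)} \right)}} = \frac{1}{-28500 - 215 \cdot 4^{2} \left(1 + 4\right) + 5 \left(4^{2} \left(1 + 4\right)\right)^{2}} = \frac{1}{-28500 - 215 \cdot 16 \cdot 5 + 5 \left(16 \cdot 5\right)^{2}} = \frac{1}{-28500 - 17200 + 5 \cdot 80^{2}} = \frac{1}{-28500 - 17200 + 5 \cdot 6400} = \frac{1}{-28500 - 17200 + 32000} = \frac{1}{-13700} = - \frac{1}{13700}$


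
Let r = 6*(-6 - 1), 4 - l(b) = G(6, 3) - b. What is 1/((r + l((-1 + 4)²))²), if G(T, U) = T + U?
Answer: 1/1444 ≈ 0.00069252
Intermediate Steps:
l(b) = -5 + b (l(b) = 4 - ((6 + 3) - b) = 4 - (9 - b) = 4 + (-9 + b) = -5 + b)
r = -42 (r = 6*(-7) = -42)
1/((r + l((-1 + 4)²))²) = 1/((-42 + (-5 + (-1 + 4)²))²) = 1/((-42 + (-5 + 3²))²) = 1/((-42 + (-5 + 9))²) = 1/((-42 + 4)²) = 1/((-38)²) = 1/1444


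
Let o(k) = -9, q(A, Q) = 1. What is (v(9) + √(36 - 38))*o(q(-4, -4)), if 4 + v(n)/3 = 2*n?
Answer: -378 - 9*I*√2 ≈ -378.0 - 12.728*I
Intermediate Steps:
v(n) = -12 + 6*n (v(n) = -12 + 3*(2*n) = -12 + 6*n)
(v(9) + √(36 - 38))*o(q(-4, -4)) = ((-12 + 6*9) + √(36 - 38))*(-9) = ((-12 + 54) + √(-2))*(-9) = (42 + I*√2)*(-9) = -378 - 9*I*√2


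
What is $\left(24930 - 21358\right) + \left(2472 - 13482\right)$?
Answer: $-7438$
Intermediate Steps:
$\left(24930 - 21358\right) + \left(2472 - 13482\right) = 3572 + \left(2472 - 13482\right) = 3572 - 11010 = -7438$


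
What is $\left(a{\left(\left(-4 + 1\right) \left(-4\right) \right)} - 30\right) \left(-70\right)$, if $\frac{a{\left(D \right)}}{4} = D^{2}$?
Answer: $-38220$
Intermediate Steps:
$a{\left(D \right)} = 4 D^{2}$
$\left(a{\left(\left(-4 + 1\right) \left(-4\right) \right)} - 30\right) \left(-70\right) = \left(4 \left(\left(-4 + 1\right) \left(-4\right)\right)^{2} - 30\right) \left(-70\right) = \left(4 \left(\left(-3\right) \left(-4\right)\right)^{2} - 30\right) \left(-70\right) = \left(4 \cdot 12^{2} - 30\right) \left(-70\right) = \left(4 \cdot 144 - 30\right) \left(-70\right) = \left(576 - 30\right) \left(-70\right) = 546 \left(-70\right) = -38220$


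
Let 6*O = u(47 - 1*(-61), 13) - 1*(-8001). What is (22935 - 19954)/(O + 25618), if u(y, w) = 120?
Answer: 5962/53943 ≈ 0.11052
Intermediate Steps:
O = 2707/2 (O = (120 - 1*(-8001))/6 = (120 + 8001)/6 = (⅙)*8121 = 2707/2 ≈ 1353.5)
(22935 - 19954)/(O + 25618) = (22935 - 19954)/(2707/2 + 25618) = 2981/(53943/2) = 2981*(2/53943) = 5962/53943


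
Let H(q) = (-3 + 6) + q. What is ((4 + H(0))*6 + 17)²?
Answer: 3481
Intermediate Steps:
H(q) = 3 + q
((4 + H(0))*6 + 17)² = ((4 + (3 + 0))*6 + 17)² = ((4 + 3)*6 + 17)² = (7*6 + 17)² = (42 + 17)² = 59² = 3481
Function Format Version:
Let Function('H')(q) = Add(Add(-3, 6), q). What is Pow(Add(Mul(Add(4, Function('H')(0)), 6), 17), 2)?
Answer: 3481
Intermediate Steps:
Function('H')(q) = Add(3, q)
Pow(Add(Mul(Add(4, Function('H')(0)), 6), 17), 2) = Pow(Add(Mul(Add(4, Add(3, 0)), 6), 17), 2) = Pow(Add(Mul(Add(4, 3), 6), 17), 2) = Pow(Add(Mul(7, 6), 17), 2) = Pow(Add(42, 17), 2) = Pow(59, 2) = 3481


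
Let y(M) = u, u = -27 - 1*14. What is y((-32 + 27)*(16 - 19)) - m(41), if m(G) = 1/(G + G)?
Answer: -3363/82 ≈ -41.012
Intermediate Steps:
u = -41 (u = -27 - 14 = -41)
y(M) = -41
m(G) = 1/(2*G)
y((-32 + 27)*(16 - 19)) - m(41) = -41 - 1/(2*41) = -41 - 1*1/82 = -41 - 1/82 = -3363/82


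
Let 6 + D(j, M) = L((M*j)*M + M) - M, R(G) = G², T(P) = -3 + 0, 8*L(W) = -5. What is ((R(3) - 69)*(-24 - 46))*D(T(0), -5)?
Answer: -6825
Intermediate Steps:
L(W) = -5/8 (L(W) = (⅛)*(-5) = -5/8)
T(P) = -3
D(j, M) = -53/8 - M (D(j, M) = -6 + (-5/8 - M) = -53/8 - M)
((R(3) - 69)*(-24 - 46))*D(T(0), -5) = ((3² - 69)*(-24 - 46))*(-53/8 - 1*(-5)) = ((9 - 69)*(-70))*(-53/8 + 5) = -60*(-70)*(-13/8) = 4200*(-13/8) = -6825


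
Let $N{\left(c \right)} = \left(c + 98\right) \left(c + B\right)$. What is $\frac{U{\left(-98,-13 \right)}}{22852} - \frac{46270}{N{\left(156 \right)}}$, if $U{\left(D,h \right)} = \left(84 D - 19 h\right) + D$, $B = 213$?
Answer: $- \frac{907474649}{1070913276} \approx -0.84738$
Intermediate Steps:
$U{\left(D,h \right)} = - 19 h + 85 D$ ($U{\left(D,h \right)} = \left(- 19 h + 84 D\right) + D = - 19 h + 85 D$)
$N{\left(c \right)} = \left(98 + c\right) \left(213 + c\right)$ ($N{\left(c \right)} = \left(c + 98\right) \left(c + 213\right) = \left(98 + c\right) \left(213 + c\right)$)
$\frac{U{\left(-98,-13 \right)}}{22852} - \frac{46270}{N{\left(156 \right)}} = \frac{\left(-19\right) \left(-13\right) + 85 \left(-98\right)}{22852} - \frac{46270}{20874 + 156^{2} + 311 \cdot 156} = \left(247 - 8330\right) \frac{1}{22852} - \frac{46270}{20874 + 24336 + 48516} = \left(-8083\right) \frac{1}{22852} - \frac{46270}{93726} = - \frac{8083}{22852} - \frac{23135}{46863} = - \frac{907474649}{1070913276}$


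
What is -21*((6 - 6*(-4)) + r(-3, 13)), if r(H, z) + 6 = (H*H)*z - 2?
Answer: -2919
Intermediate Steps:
r(H, z) = -8 + z*H**2 (r(H, z) = -6 + ((H*H)*z - 2) = -6 + (H**2*z - 2) = -6 + (z*H**2 - 2) = -6 + (-2 + z*H**2) = -8 + z*H**2)
-21*((6 - 6*(-4)) + r(-3, 13)) = -21*((6 - 6*(-4)) + (-8 + 13*(-3)**2)) = -21*((6 + 24) + (-8 + 13*9)) = -21*(30 + (-8 + 117)) = -21*(30 + 109) = -21*139 = -2919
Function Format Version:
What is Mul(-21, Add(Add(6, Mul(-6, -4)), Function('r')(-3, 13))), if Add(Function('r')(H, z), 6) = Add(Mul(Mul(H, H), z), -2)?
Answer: -2919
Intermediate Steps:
Function('r')(H, z) = Add(-8, Mul(z, Pow(H, 2))) (Function('r')(H, z) = Add(-6, Add(Mul(Mul(H, H), z), -2)) = Add(-6, Add(Mul(Pow(H, 2), z), -2)) = Add(-6, Add(Mul(z, Pow(H, 2)), -2)) = Add(-6, Add(-2, Mul(z, Pow(H, 2)))) = Add(-8, Mul(z, Pow(H, 2))))
Mul(-21, Add(Add(6, Mul(-6, -4)), Function('r')(-3, 13))) = Mul(-21, Add(Add(6, Mul(-6, -4)), Add(-8, Mul(13, Pow(-3, 2))))) = Mul(-21, Add(Add(6, 24), Add(-8, Mul(13, 9)))) = Mul(-21, Add(30, Add(-8, 117))) = Mul(-21, Add(30, 109)) = Mul(-21, 139) = -2919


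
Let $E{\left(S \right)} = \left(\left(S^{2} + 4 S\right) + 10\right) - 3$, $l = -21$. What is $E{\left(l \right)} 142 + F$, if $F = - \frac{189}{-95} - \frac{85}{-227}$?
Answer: $\frac{1114702698}{21565} \approx 51690.0$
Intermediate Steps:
$E{\left(S \right)} = 7 + S^{2} + 4 S$ ($E{\left(S \right)} = \left(10 + S^{2} + 4 S\right) - 3 = 7 + S^{2} + 4 S$)
$F = \frac{50978}{21565}$ ($F = \left(-189\right) \left(- \frac{1}{95}\right) - - \frac{85}{227} = \frac{189}{95} + \frac{85}{227} = \frac{50978}{21565} \approx 2.3639$)
$E{\left(l \right)} 142 + F = \left(7 + \left(-21\right)^{2} + 4 \left(-21\right)\right) 142 + \frac{50978}{21565} = \left(7 + 441 - 84\right) 142 + \frac{50978}{21565} = 364 \cdot 142 + \frac{50978}{21565} = 51688 + \frac{50978}{21565} = \frac{1114702698}{21565}$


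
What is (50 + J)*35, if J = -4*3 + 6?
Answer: 1540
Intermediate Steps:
J = -6 (J = -12 + 6 = -6)
(50 + J)*35 = (50 - 6)*35 = 44*35 = 1540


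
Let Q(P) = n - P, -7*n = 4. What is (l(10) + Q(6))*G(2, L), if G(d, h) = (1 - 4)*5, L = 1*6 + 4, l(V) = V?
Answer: -360/7 ≈ -51.429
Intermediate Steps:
n = -4/7 (n = -⅐*4 = -4/7 ≈ -0.57143)
Q(P) = -4/7 - P
L = 10 (L = 6 + 4 = 10)
G(d, h) = -15 (G(d, h) = -3*5 = -15)
(l(10) + Q(6))*G(2, L) = (10 + (-4/7 - 1*6))*(-15) = (10 + (-4/7 - 6))*(-15) = (10 - 46/7)*(-15) = (24/7)*(-15) = -360/7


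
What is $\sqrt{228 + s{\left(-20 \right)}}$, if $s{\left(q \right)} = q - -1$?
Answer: $\sqrt{209} \approx 14.457$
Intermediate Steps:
$s{\left(q \right)} = 1 + q$ ($s{\left(q \right)} = q + 1 = 1 + q$)
$\sqrt{228 + s{\left(-20 \right)}} = \sqrt{228 + \left(1 - 20\right)} = \sqrt{228 - 19} = \sqrt{209}$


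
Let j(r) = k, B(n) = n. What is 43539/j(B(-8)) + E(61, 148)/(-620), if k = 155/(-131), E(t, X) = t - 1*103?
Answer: -11407197/310 ≈ -36797.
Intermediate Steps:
E(t, X) = -103 + t (E(t, X) = t - 103 = -103 + t)
k = -155/131 (k = 155*(-1/131) = -155/131 ≈ -1.1832)
j(r) = -155/131
43539/j(B(-8)) + E(61, 148)/(-620) = 43539/(-155/131) + (-103 + 61)/(-620) = 43539*(-131/155) - 42*(-1/620) = -5703609/155 + 21/310 = -11407197/310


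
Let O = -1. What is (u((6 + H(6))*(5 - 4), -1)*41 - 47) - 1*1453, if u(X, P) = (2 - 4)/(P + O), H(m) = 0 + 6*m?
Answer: -1459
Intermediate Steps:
H(m) = 6*m
u(X, P) = -2/(-1 + P) (u(X, P) = (2 - 4)/(P - 1) = -2/(-1 + P))
(u((6 + H(6))*(5 - 4), -1)*41 - 47) - 1*1453 = (-2/(-1 - 1)*41 - 47) - 1*1453 = (-2/(-2)*41 - 47) - 1453 = (-2*(-½)*41 - 47) - 1453 = (1*41 - 47) - 1453 = (41 - 47) - 1453 = -6 - 1453 = -1459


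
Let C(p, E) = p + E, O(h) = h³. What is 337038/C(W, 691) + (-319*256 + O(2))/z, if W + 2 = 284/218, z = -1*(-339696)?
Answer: 10606561349/21734478 ≈ 488.01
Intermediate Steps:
z = 339696
W = -76/109 (W = -2 + 284/218 = -2 + 284*(1/218) = -2 + 142/109 = -76/109 ≈ -0.69725)
C(p, E) = E + p
337038/C(W, 691) + (-319*256 + O(2))/z = 337038/(691 - 76/109) + (-319*256 + 2³)/339696 = 337038/(75243/109) + (-81664 + 8)*(1/339696) = 337038*(109/75243) - 81656*1/339696 = 12245714/25081 - 10207/42462 = 10606561349/21734478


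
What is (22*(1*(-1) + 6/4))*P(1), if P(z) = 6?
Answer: 66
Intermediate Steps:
(22*(1*(-1) + 6/4))*P(1) = (22*(1*(-1) + 6/4))*6 = (22*(-1 + 6*(¼)))*6 = (22*(-1 + 3/2))*6 = (22*(½))*6 = 11*6 = 66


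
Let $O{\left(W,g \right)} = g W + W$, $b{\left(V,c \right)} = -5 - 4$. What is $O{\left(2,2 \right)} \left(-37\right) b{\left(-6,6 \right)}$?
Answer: $1998$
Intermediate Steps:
$b{\left(V,c \right)} = -9$
$O{\left(W,g \right)} = W + W g$ ($O{\left(W,g \right)} = W g + W = W + W g$)
$O{\left(2,2 \right)} \left(-37\right) b{\left(-6,6 \right)} = 2 \left(1 + 2\right) \left(-37\right) \left(-9\right) = 2 \cdot 3 \left(-37\right) \left(-9\right) = 6 \left(-37\right) \left(-9\right) = \left(-222\right) \left(-9\right) = 1998$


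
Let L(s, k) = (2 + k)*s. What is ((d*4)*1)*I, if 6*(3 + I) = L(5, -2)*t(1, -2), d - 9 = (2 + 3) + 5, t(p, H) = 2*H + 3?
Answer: -228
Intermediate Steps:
t(p, H) = 3 + 2*H
d = 19 (d = 9 + ((2 + 3) + 5) = 9 + (5 + 5) = 9 + 10 = 19)
L(s, k) = s*(2 + k)
I = -3 (I = -3 + ((5*(2 - 2))*(3 + 2*(-2)))/6 = -3 + ((5*0)*(3 - 4))/6 = -3 + (0*(-1))/6 = -3 + (1/6)*0 = -3 + 0 = -3)
((d*4)*1)*I = ((19*4)*1)*(-3) = (76*1)*(-3) = 76*(-3) = -228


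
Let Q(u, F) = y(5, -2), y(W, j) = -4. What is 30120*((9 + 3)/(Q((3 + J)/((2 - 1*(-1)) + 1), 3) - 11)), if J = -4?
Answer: -24096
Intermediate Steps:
Q(u, F) = -4
30120*((9 + 3)/(Q((3 + J)/((2 - 1*(-1)) + 1), 3) - 11)) = 30120*((9 + 3)/(-4 - 11)) = 30120*(12/(-15)) = 30120*(12*(-1/15)) = 30120*(-4/5) = -24096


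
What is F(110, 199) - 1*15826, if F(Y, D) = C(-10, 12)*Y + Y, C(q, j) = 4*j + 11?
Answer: -9226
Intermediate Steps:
C(q, j) = 11 + 4*j
F(Y, D) = 60*Y (F(Y, D) = (11 + 4*12)*Y + Y = (11 + 48)*Y + Y = 59*Y + Y = 60*Y)
F(110, 199) - 1*15826 = 60*110 - 1*15826 = 6600 - 15826 = -9226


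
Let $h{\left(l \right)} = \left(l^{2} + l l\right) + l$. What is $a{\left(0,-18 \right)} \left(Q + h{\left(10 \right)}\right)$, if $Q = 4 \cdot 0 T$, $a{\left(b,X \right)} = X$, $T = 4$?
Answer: $-3780$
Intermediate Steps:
$h{\left(l \right)} = l + 2 l^{2}$ ($h{\left(l \right)} = \left(l^{2} + l^{2}\right) + l = 2 l^{2} + l = l + 2 l^{2}$)
$Q = 0$ ($Q = 4 \cdot 0 \cdot 4 = 0 \cdot 4 = 0$)
$a{\left(0,-18 \right)} \left(Q + h{\left(10 \right)}\right) = - 18 \left(0 + 10 \left(1 + 2 \cdot 10\right)\right) = - 18 \left(0 + 10 \left(1 + 20\right)\right) = - 18 \left(0 + 10 \cdot 21\right) = - 18 \left(0 + 210\right) = \left(-18\right) 210 = -3780$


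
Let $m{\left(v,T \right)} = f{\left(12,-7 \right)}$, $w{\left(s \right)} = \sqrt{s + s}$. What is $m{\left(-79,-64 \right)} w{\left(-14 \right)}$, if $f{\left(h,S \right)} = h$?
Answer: $24 i \sqrt{7} \approx 63.498 i$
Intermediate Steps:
$w{\left(s \right)} = \sqrt{2} \sqrt{s}$ ($w{\left(s \right)} = \sqrt{2 s} = \sqrt{2} \sqrt{s}$)
$m{\left(v,T \right)} = 12$
$m{\left(-79,-64 \right)} w{\left(-14 \right)} = 12 \sqrt{2} \sqrt{-14} = 12 \sqrt{2} i \sqrt{14} = 12 \cdot 2 i \sqrt{7} = 24 i \sqrt{7}$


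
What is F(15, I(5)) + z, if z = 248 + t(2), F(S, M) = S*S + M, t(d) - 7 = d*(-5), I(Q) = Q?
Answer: 475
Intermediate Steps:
t(d) = 7 - 5*d (t(d) = 7 + d*(-5) = 7 - 5*d)
F(S, M) = M + S² (F(S, M) = S² + M = M + S²)
z = 245 (z = 248 + (7 - 5*2) = 248 + (7 - 10) = 248 - 3 = 245)
F(15, I(5)) + z = (5 + 15²) + 245 = (5 + 225) + 245 = 230 + 245 = 475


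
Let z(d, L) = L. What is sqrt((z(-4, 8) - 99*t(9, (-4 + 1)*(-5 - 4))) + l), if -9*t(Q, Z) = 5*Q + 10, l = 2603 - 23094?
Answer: I*sqrt(19878) ≈ 140.99*I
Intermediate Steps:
l = -20491
t(Q, Z) = -10/9 - 5*Q/9 (t(Q, Z) = -(5*Q + 10)/9 = -(10 + 5*Q)/9 = -10/9 - 5*Q/9)
sqrt((z(-4, 8) - 99*t(9, (-4 + 1)*(-5 - 4))) + l) = sqrt((8 - 99*(-10/9 - 5/9*9)) - 20491) = sqrt((8 - 99*(-10/9 - 5)) - 20491) = sqrt((8 - 99*(-55/9)) - 20491) = sqrt((8 + 605) - 20491) = sqrt(613 - 20491) = sqrt(-19878) = I*sqrt(19878)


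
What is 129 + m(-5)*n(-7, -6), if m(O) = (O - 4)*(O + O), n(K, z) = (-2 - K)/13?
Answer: 2127/13 ≈ 163.62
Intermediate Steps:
n(K, z) = -2/13 - K/13 (n(K, z) = (-2 - K)*(1/13) = -2/13 - K/13)
m(O) = 2*O*(-4 + O) (m(O) = (-4 + O)*(2*O) = 2*O*(-4 + O))
129 + m(-5)*n(-7, -6) = 129 + (2*(-5)*(-4 - 5))*(-2/13 - 1/13*(-7)) = 129 + (2*(-5)*(-9))*(-2/13 + 7/13) = 129 + 90*(5/13) = 129 + 450/13 = 2127/13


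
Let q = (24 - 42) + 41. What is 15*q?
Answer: 345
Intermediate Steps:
q = 23 (q = -18 + 41 = 23)
15*q = 15*23 = 345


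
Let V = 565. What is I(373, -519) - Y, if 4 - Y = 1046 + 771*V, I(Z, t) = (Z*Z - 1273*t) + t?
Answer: 1235954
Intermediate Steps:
I(Z, t) = Z² - 1272*t (I(Z, t) = (Z² - 1273*t) + t = Z² - 1272*t)
Y = -436657 (Y = 4 - (1046 + 771*565) = 4 - (1046 + 435615) = 4 - 1*436661 = 4 - 436661 = -436657)
I(373, -519) - Y = (373² - 1272*(-519)) - 1*(-436657) = (139129 + 660168) + 436657 = 799297 + 436657 = 1235954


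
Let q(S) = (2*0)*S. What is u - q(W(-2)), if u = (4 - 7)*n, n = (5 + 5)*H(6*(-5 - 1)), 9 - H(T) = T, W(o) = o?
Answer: -1350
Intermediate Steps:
H(T) = 9 - T
q(S) = 0 (q(S) = 0*S = 0)
n = 450 (n = (5 + 5)*(9 - 6*(-5 - 1)) = 10*(9 - 6*(-6)) = 10*(9 - 1*(-36)) = 10*(9 + 36) = 10*45 = 450)
u = -1350 (u = (4 - 7)*450 = -3*450 = -1350)
u - q(W(-2)) = -1350 - 1*0 = -1350 + 0 = -1350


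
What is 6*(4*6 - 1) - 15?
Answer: 123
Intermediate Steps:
6*(4*6 - 1) - 15 = 6*(24 - 1) - 15 = 6*23 - 15 = 138 - 15 = 123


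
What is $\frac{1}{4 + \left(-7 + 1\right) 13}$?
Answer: $- \frac{1}{74} \approx -0.013514$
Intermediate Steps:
$\frac{1}{4 + \left(-7 + 1\right) 13} = \frac{1}{4 - 78} = \frac{1}{-74} = - \frac{1}{74}$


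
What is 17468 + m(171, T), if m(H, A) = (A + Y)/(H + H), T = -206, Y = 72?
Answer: 2986961/171 ≈ 17468.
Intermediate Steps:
m(H, A) = (72 + A)/(2*H) (m(H, A) = (A + 72)/(H + H) = (72 + A)/((2*H)) = (72 + A)*(1/(2*H)) = (72 + A)/(2*H))
17468 + m(171, T) = 17468 + (1/2)*(72 - 206)/171 = 17468 + (1/2)*(1/171)*(-134) = 17468 - 67/171 = 2986961/171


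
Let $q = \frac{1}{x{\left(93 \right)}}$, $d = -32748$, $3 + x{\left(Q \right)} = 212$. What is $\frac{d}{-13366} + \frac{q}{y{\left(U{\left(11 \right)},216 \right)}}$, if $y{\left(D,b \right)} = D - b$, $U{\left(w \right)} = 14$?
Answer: $\frac{691270849}{282142894} \approx 2.4501$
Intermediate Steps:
$x{\left(Q \right)} = 209$ ($x{\left(Q \right)} = -3 + 212 = 209$)
$q = \frac{1}{209} \approx 0.0047847$
$\frac{d}{-13366} + \frac{q}{y{\left(U{\left(11 \right)},216 \right)}} = - \frac{32748}{-13366} + \frac{1}{209 \left(14 - 216\right)} = \left(-32748\right) \left(- \frac{1}{13366}\right) + \frac{1}{209 \left(14 - 216\right)} = \frac{16374}{6683} + \frac{1}{209 \left(-202\right)} = \frac{16374}{6683} + \frac{1}{209} \left(- \frac{1}{202}\right) = \frac{16374}{6683} - \frac{1}{42218} = \frac{691270849}{282142894}$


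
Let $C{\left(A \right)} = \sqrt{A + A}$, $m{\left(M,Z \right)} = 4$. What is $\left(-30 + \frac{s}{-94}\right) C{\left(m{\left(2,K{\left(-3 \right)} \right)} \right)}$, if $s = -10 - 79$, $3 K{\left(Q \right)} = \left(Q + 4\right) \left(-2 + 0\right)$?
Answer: $- \frac{2731 \sqrt{2}}{47} \approx -82.175$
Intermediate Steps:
$K{\left(Q \right)} = - \frac{8}{3} - \frac{2 Q}{3}$ ($K{\left(Q \right)} = \frac{\left(Q + 4\right) \left(-2 + 0\right)}{3} = \frac{\left(4 + Q\right) \left(-2\right)}{3} = \frac{-8 - 2 Q}{3} = - \frac{8}{3} - \frac{2 Q}{3}$)
$s = -89$
$C{\left(A \right)} = \sqrt{2} \sqrt{A}$ ($C{\left(A \right)} = \sqrt{2 A} = \sqrt{2} \sqrt{A}$)
$\left(-30 + \frac{s}{-94}\right) C{\left(m{\left(2,K{\left(-3 \right)} \right)} \right)} = \left(-30 - \frac{89}{-94}\right) \sqrt{2} \sqrt{4} = \left(-30 - - \frac{89}{94}\right) \sqrt{2} \cdot 2 = \left(-30 + \frac{89}{94}\right) 2 \sqrt{2} = - \frac{2731 \cdot 2 \sqrt{2}}{94} = - \frac{2731 \sqrt{2}}{47}$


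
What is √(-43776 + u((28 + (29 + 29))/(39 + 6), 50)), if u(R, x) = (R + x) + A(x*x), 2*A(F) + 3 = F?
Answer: I*√38228030/30 ≈ 206.1*I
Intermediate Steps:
A(F) = -3/2 + F/2
u(R, x) = -3/2 + R + x + x²/2 (u(R, x) = (R + x) + (-3/2 + (x*x)/2) = (R + x) + (-3/2 + x²/2) = -3/2 + R + x + x²/2)
√(-43776 + u((28 + (29 + 29))/(39 + 6), 50)) = √(-43776 + (-3/2 + (28 + (29 + 29))/(39 + 6) + 50 + (½)*50²)) = √(-43776 + (-3/2 + (28 + 58)/45 + 50 + (½)*2500)) = √(-43776 + (-3/2 + 86*(1/45) + 50 + 1250)) = √(-43776 + (-3/2 + 86/45 + 50 + 1250)) = √(-43776 + 117037/90) = √(-3822803/90) = I*√38228030/30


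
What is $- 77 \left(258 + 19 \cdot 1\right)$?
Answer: $-21329$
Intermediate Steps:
$- 77 \left(258 + 19 \cdot 1\right) = - 77 \left(258 + 19\right) = \left(-77\right) 277 = -21329$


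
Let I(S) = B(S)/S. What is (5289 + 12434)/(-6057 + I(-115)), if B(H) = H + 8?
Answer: -2038145/696448 ≈ -2.9265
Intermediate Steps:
B(H) = 8 + H
I(S) = (8 + S)/S
(5289 + 12434)/(-6057 + I(-115)) = (5289 + 12434)/(-6057 + (8 - 115)/(-115)) = 17723/(-6057 - 1/115*(-107)) = 17723/(-6057 + 107/115) = 17723/(-696448/115) = 17723*(-115/696448) = -2038145/696448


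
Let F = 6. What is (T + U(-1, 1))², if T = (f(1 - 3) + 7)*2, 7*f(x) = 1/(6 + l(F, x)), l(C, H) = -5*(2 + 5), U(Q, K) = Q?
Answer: 6953769/41209 ≈ 168.74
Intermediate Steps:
l(C, H) = -35 (l(C, H) = -5*7 = -35)
f(x) = -1/203 (f(x) = 1/(7*(6 - 35)) = (⅐)/(-29) = (⅐)*(-1/29) = -1/203)
T = 2840/203 (T = (-1/203 + 7)*2 = (1420/203)*2 = 2840/203 ≈ 13.990)
(T + U(-1, 1))² = (2840/203 - 1)² = (2637/203)² = 6953769/41209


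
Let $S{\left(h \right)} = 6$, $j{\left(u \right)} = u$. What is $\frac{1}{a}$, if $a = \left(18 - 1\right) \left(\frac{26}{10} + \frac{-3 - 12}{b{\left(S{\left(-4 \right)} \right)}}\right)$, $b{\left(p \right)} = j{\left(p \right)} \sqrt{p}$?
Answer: $\frac{1560}{58327} + \frac{250 \sqrt{6}}{58327} \approx 0.037245$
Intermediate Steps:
$b{\left(p \right)} = p^{\frac{3}{2}}$ ($b{\left(p \right)} = p \sqrt{p} = p^{\frac{3}{2}}$)
$a = \frac{221}{5} - \frac{85 \sqrt{6}}{12}$ ($a = \left(18 - 1\right) \left(\frac{26}{10} + \frac{-3 - 12}{6^{\frac{3}{2}}}\right) = 17 \left(26 \cdot \frac{1}{10} + \frac{-3 - 12}{6 \sqrt{6}}\right) = 17 \left(\frac{13}{5} - 15 \frac{\sqrt{6}}{36}\right) = 17 \left(\frac{13}{5} - \frac{5 \sqrt{6}}{12}\right) = \frac{221}{5} - \frac{85 \sqrt{6}}{12} \approx 26.849$)
$\frac{1}{a} = \frac{1}{\frac{221}{5} - \frac{85 \sqrt{6}}{12}}$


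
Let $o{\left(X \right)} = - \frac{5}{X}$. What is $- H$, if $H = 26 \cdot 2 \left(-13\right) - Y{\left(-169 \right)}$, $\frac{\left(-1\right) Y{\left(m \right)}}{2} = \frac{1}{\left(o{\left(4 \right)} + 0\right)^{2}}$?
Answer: $\frac{16868}{25} \approx 674.72$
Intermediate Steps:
$Y{\left(m \right)} = - \frac{32}{25}$ ($Y{\left(m \right)} = - \frac{2}{\left(- \frac{5}{4} + 0\right)^{2}} = - \frac{2}{\left(- \frac{5}{4}\right)^{2}} = - \frac{2}{\frac{25}{16}} = \left(-2\right) \frac{16}{25} = - \frac{32}{25}$)
$H = - \frac{16868}{25}$ ($H = 26 \cdot 2 \left(-13\right) - - \frac{32}{25} = 52 \left(-13\right) + \frac{32}{25} = -676 + \frac{32}{25} = - \frac{16868}{25} \approx -674.72$)
$- H = \left(-1\right) \left(- \frac{16868}{25}\right) = \frac{16868}{25}$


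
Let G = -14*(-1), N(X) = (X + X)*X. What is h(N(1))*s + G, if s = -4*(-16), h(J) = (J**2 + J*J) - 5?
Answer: 206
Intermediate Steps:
N(X) = 2*X**2 (N(X) = (2*X)*X = 2*X**2)
h(J) = -5 + 2*J**2 (h(J) = (J**2 + J**2) - 5 = 2*J**2 - 5 = -5 + 2*J**2)
s = 64
G = 14
h(N(1))*s + G = (-5 + 2*(2*1**2)**2)*64 + 14 = (-5 + 2*(2*1)**2)*64 + 14 = (-5 + 2*2**2)*64 + 14 = (-5 + 2*4)*64 + 14 = (-5 + 8)*64 + 14 = 3*64 + 14 = 192 + 14 = 206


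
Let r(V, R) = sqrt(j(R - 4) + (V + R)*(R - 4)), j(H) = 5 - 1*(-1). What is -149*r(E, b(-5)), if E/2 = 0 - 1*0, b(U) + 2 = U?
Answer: -149*sqrt(83) ≈ -1357.5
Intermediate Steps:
b(U) = -2 + U
j(H) = 6 (j(H) = 5 + 1 = 6)
E = 0 (E = 2*(0 - 1*0) = 2*(0 + 0) = 2*0 = 0)
r(V, R) = sqrt(6 + (-4 + R)*(R + V)) (r(V, R) = sqrt(6 + (V + R)*(R - 4)) = sqrt(6 + (R + V)*(-4 + R)) = sqrt(6 + (-4 + R)*(R + V)))
-149*r(E, b(-5)) = -149*sqrt(6 + (-2 - 5)**2 - 4*(-2 - 5) - 4*0 + (-2 - 5)*0) = -149*sqrt(6 + (-7)**2 - 4*(-7) + 0 - 7*0) = -149*sqrt(6 + 49 + 28 + 0 + 0) = -149*sqrt(83)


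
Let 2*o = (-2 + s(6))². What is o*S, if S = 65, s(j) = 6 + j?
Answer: 3250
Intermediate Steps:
o = 50 (o = (-2 + (6 + 6))²/2 = (-2 + 12)²/2 = (½)*10² = (½)*100 = 50)
o*S = 50*65 = 3250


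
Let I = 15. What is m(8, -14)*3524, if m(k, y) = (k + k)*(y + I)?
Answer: 56384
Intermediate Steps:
m(k, y) = 2*k*(15 + y) (m(k, y) = (k + k)*(y + 15) = (2*k)*(15 + y) = 2*k*(15 + y))
m(8, -14)*3524 = (2*8*(15 - 14))*3524 = (2*8*1)*3524 = 16*3524 = 56384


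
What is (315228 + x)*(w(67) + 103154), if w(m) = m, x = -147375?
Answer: 17325954513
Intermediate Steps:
(315228 + x)*(w(67) + 103154) = (315228 - 147375)*(67 + 103154) = 167853*103221 = 17325954513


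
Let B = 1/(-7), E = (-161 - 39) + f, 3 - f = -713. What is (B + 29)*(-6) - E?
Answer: -4824/7 ≈ -689.14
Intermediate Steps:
f = 716 (f = 3 - 1*(-713) = 3 + 713 = 716)
E = 516 (E = (-161 - 39) + 716 = -200 + 716 = 516)
B = -⅐ ≈ -0.14286
(B + 29)*(-6) - E = (-⅐ + 29)*(-6) - 1*516 = (202/7)*(-6) - 516 = -1212/7 - 516 = -4824/7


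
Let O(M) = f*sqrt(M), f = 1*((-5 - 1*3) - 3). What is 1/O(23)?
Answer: -sqrt(23)/253 ≈ -0.018956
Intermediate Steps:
f = -11 (f = 1*((-5 - 3) - 3) = 1*(-8 - 3) = 1*(-11) = -11)
O(M) = -11*sqrt(M)
1/O(23) = 1/(-11*sqrt(23)) = -sqrt(23)/253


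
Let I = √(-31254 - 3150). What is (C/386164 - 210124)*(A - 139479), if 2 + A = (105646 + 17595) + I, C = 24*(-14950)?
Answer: 11359975639040/3329 - 40571341568*I*√8601/96541 ≈ 3.4124e+9 - 3.8975e+7*I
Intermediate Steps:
C = -358800
I = 2*I*√8601 (I = √(-34404) = 2*I*√8601 ≈ 185.48*I)
A = 123239 + 2*I*√8601 (A = -2 + ((105646 + 17595) + 2*I*√8601) = -2 + (123241 + 2*I*√8601) = 123239 + 2*I*√8601 ≈ 1.2324e+5 + 185.48*I)
(C/386164 - 210124)*(A - 139479) = (-358800/386164 - 210124)*((123239 + 2*I*√8601) - 139479) = (-358800*1/386164 - 210124)*(-16240 + 2*I*√8601) = (-89700/96541 - 210124)*(-16240 + 2*I*√8601) = -20285670784*(-16240 + 2*I*√8601)/96541 = 11359975639040/3329 - 40571341568*I*√8601/96541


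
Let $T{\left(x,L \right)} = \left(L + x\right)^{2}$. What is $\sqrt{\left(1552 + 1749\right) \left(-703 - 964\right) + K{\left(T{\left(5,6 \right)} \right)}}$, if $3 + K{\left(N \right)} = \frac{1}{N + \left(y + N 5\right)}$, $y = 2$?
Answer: $\frac{3 i \sqrt{81010557082}}{364} \approx 2345.8 i$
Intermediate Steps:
$K{\left(N \right)} = -3 + \frac{1}{2 + 6 N}$ ($K{\left(N \right)} = -3 + \frac{1}{N + \left(2 + N 5\right)} = -3 + \frac{1}{N + \left(2 + 5 N\right)} = -3 + \frac{1}{2 + 6 N}$)
$\sqrt{\left(1552 + 1749\right) \left(-703 - 964\right) + K{\left(T{\left(5,6 \right)} \right)}} = \sqrt{\left(1552 + 1749\right) \left(-703 - 964\right) + \frac{-5 - 18 \left(6 + 5\right)^{2}}{2 \left(1 + 3 \left(6 + 5\right)^{2}\right)}} = \sqrt{3301 \left(-1667\right) + \frac{-5 - 18 \cdot 11^{2}}{2 \left(1 + 3 \cdot 11^{2}\right)}} = \sqrt{-5502767 + \frac{-5 - 2178}{2 \left(1 + 3 \cdot 121\right)}} = \sqrt{-5502767 + \frac{-5 - 2178}{2 \left(1 + 363\right)}} = \sqrt{-5502767 + \frac{1}{2} \cdot \frac{1}{364} \left(-2183\right)} = \sqrt{-5502767 - \frac{2183}{728}} = \sqrt{- \frac{4006016559}{728}} = \frac{3 i \sqrt{81010557082}}{364}$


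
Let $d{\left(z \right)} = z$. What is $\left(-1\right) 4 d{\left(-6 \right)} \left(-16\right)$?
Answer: $-384$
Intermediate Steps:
$\left(-1\right) 4 d{\left(-6 \right)} \left(-16\right) = \left(-1\right) 4 \left(-6\right) \left(-16\right) = \left(-4\right) \left(-6\right) \left(-16\right) = 24 \left(-16\right) = -384$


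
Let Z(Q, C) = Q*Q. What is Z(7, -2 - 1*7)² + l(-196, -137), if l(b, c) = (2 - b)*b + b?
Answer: -36603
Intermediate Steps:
Z(Q, C) = Q²
l(b, c) = b + b*(2 - b) (l(b, c) = b*(2 - b) + b = b + b*(2 - b))
Z(7, -2 - 1*7)² + l(-196, -137) = (7²)² - 196*(3 - 1*(-196)) = 49² - 196*(3 + 196) = 2401 - 196*199 = 2401 - 39004 = -36603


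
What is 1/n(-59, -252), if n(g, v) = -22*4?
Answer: -1/88 ≈ -0.011364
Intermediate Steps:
n(g, v) = -88
1/n(-59, -252) = 1/(-88) = -1/88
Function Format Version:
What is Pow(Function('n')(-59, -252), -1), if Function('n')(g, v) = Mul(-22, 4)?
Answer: Rational(-1, 88) ≈ -0.011364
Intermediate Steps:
Function('n')(g, v) = -88
Pow(Function('n')(-59, -252), -1) = Pow(-88, -1) = Rational(-1, 88)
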